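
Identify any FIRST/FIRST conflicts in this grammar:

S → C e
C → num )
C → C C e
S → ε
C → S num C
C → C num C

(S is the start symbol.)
A FIRST/FIRST conflict occurs when two productions N → α and N → β for the same non-terminal have FIRST(α) ∩ FIRST(β) ≠ ∅ (with ε ∈ FIRST of a nullable right-hand side, so two nullable alternatives also conflict).

FIRST sets of the non-terminals at (or reachable through a nullable prefix from) the front of some alternative:
  FIRST(C) = { 'num' }
  FIRST(S) = { 'num', ε }

Productions for S:
  S → C e: FIRST = { 'num' }
  S → ε: FIRST = { ε }
Productions for C:
  C → num ): FIRST = { 'num' }
  C → C C e: FIRST = { 'num' }
  C → S num C: FIRST = { 'num' }
  C → C num C: FIRST = { 'num' }

Conflict for C: C → num ) and C → C C e
  Overlap: { 'num' }
Conflict for C: C → num ) and C → S num C
  Overlap: { 'num' }
Conflict for C: C → num ) and C → C num C
  Overlap: { 'num' }
Conflict for C: C → C C e and C → S num C
  Overlap: { 'num' }
Conflict for C: C → C C e and C → C num C
  Overlap: { 'num' }
Conflict for C: C → S num C and C → C num C
  Overlap: { 'num' }

Answer: Yes. C → num ')' / C → C C e on { 'num' }; C → num ')' / C → S num C on { 'num' }; C → num ')' / C → C num C on { 'num' }; C → C C e / C → S num C on { 'num' }; C → C C e / C → C num C on { 'num' }; C → S num C / C → C num C on { 'num' }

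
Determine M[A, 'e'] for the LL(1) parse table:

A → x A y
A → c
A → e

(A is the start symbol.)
To find M[A, 'e'], we find productions for A where 'e' is in the predict set (PREDICT(N → α) = (FIRST(α) \ {ε}) ∪ (FOLLOW(N) if α ⇒* ε)).

A → x A y: PREDICT = { 'x' }
A → c: PREDICT = { 'c' }
A → e: PREDICT = { 'e' }
  'e' is in predict set, so this production goes in M[A, 'e']

M[A, 'e'] = A → e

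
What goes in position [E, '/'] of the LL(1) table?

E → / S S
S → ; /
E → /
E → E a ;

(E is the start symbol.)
To find M[E, '/'], we find productions for E where '/' is in the predict set (PREDICT(N → α) = (FIRST(α) \ {ε}) ∪ (FOLLOW(N) if α ⇒* ε)).

Relevant sets:
  FIRST(E) = { '/' }

E → / S S: PREDICT = { '/' }
  '/' is in predict set, so this production goes in M[E, '/']
E → /: PREDICT = { '/' }
  '/' is in predict set, so this production goes in M[E, '/']
E → E a ;: PREDICT = { '/' }
  '/' is in predict set, so this production goes in M[E, '/']

M[E, '/'] = E → / S S, E → /, E → E a ;  (a multiply-defined cell — the grammar is not LL(1))

Answer: E → / S S, E → /, E → E a ;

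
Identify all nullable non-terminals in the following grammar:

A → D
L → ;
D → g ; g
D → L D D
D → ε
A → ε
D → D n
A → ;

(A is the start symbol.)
ε-productions: D → ε, A → ε
So D, A are immediately nullable.
No further non-terminal can be added: every production for the remaining non-terminals contains a terminal or a non-nullable non-terminal.
Nullable = { 'A', 'D' }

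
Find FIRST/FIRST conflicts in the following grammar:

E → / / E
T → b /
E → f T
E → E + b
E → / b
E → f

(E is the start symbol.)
A FIRST/FIRST conflict occurs when two productions N → α and N → β for the same non-terminal have FIRST(α) ∩ FIRST(β) ≠ ∅ (with ε ∈ FIRST of a nullable right-hand side, so two nullable alternatives also conflict).

FIRST sets of the non-terminals at (or reachable through a nullable prefix from) the front of some alternative:
  FIRST(E) = { '/', 'f' }

Productions for E:
  E → / / E: FIRST = { '/' }
  E → f T: FIRST = { 'f' }
  E → E + b: FIRST = { '/', 'f' }
  E → / b: FIRST = { '/' }
  E → f: FIRST = { 'f' }
T has only one production, so no FIRST/FIRST conflict is possible there.

Conflict for E: E → / / E and E → E + b
  Overlap: { '/' }
Conflict for E: E → / / E and E → / b
  Overlap: { '/' }
Conflict for E: E → f T and E → E + b
  Overlap: { 'f' }
Conflict for E: E → f T and E → f
  Overlap: { 'f' }
Conflict for E: E → E + b and E → / b
  Overlap: { '/' }
Conflict for E: E → E + b and E → f
  Overlap: { 'f' }

Answer: Yes. E → '/' '/' E / E → E '+' b on { '/' }; E → '/' '/' E / E → '/' b on { '/' }; E → f T / E → E '+' b on { 'f' }; E → f T / E → f on { 'f' }; E → E '+' b / E → '/' b on { '/' }; E → E '+' b / E → f on { 'f' }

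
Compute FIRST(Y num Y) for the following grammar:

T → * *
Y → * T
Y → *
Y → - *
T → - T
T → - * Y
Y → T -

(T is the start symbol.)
{ '*', '-' }

FIRST sets of the non-terminals involved (from the grammar, by fixed-point iteration):
  FIRST(Y) = { '*', '-' }

To compute FIRST(Y num Y), process the symbols left to right:
Symbol Y is a non-terminal. Add FIRST(Y) \ {ε} = { '*', '-' }
Y is not nullable (ε ∉ FIRST(Y)), so stop here.
FIRST(Y num Y) = { '*', '-' }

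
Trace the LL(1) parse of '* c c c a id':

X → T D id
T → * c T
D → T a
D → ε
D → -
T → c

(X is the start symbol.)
Stack is shown with the top on the left.

Stack         Input           Action
------------------------------------
X $           * c c c a id $  output X → T D id
T D id $      * c c c a id $  output T → * c T
* c T D id $  * c c c a id $  match '*'
c T D id $    c c c a id $    match 'c'
T D id $      c c a id $      output T → c
c D id $      c c a id $      match 'c'
D id $        c a id $        output D → T a
T a id $      c a id $        output T → c
c a id $      c a id $        match 'c'
a id $        a id $          match 'a'
id $          id $            match 'id'
$             $               accept

The string is accepted.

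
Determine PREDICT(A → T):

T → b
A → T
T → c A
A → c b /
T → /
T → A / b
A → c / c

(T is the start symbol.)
PREDICT(A → T) = (FIRST(RHS) \ {ε}) ∪ (FOLLOW(A) if ε ∈ FIRST(RHS), i.e. RHS ⇒* ε)
FIRST(T) = { '/', 'b', 'c' }
FIRST(T) = { '/', 'b', 'c' }
ε ∉ FIRST(T), so FOLLOW(A) is not added.
PREDICT(A → T) = { '/', 'b', 'c' }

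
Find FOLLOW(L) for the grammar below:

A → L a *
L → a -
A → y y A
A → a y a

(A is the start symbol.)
To compute FOLLOW(L), find every occurrence of L on a right-hand side N → α L β: add FIRST(β) \ {ε}, and if β is empty or nullable also add FOLLOW(N). Iterate to a fixed point.

In A → L a *: L is followed by a '*', add FIRST(a '*') \ {ε} = { 'a' }

Taking the union: FOLLOW(L) = { 'a' }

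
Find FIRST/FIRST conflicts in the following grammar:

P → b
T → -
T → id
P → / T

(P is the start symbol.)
No FIRST/FIRST conflicts.

Productions for P:
  P → b: FIRST = { 'b' }
  P → / T: FIRST = { '/' }
Productions for T:
  T → -: FIRST = { '-' }
  T → id: FIRST = { 'id' }

All alternatives of each non-terminal have pairwise disjoint FIRST sets.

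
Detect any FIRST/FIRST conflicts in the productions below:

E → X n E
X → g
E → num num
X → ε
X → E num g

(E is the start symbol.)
Yes. E → X n E / E → num num on { 'num' }; X → g / X → E num g on { 'g' }

A FIRST/FIRST conflict occurs when two productions N → α and N → β for the same non-terminal have FIRST(α) ∩ FIRST(β) ≠ ∅ (with ε ∈ FIRST of a nullable right-hand side, so two nullable alternatives also conflict).

FIRST sets of the non-terminals at (or reachable through a nullable prefix from) the front of some alternative:
  FIRST(X) = { 'g', 'n', 'num', ε }
  FIRST(E) = { 'g', 'n', 'num' }

Productions for E:
  E → X n E: FIRST = { 'g', 'n', 'num' }
  E → num num: FIRST = { 'num' }
Productions for X:
  X → g: FIRST = { 'g' }
  X → ε: FIRST = { ε }
  X → E num g: FIRST = { 'g', 'n', 'num' }

Conflict for E: E → X n E and E → num num
  Overlap: { 'num' }
Conflict for X: X → g and X → E num g
  Overlap: { 'g' }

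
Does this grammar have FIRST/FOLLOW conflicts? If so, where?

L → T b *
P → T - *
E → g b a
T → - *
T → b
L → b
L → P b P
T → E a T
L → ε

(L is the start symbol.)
No FIRST/FOLLOW conflicts.

Nullable non-terminals: L.
FIRST sets used below: FIRST(T) = { '-', 'b', 'g' }, FIRST(P) = { '-', 'b', 'g' }

L: nullable alternative(s) L → ε; FOLLOW(L) = { $ }
  L → T b *: FIRST \ {ε} = { '-', 'b', 'g' } — disjoint from FOLLOW(L)
  L → b: FIRST \ {ε} = { 'b' } — disjoint from FOLLOW(L)
  L → P b P: FIRST \ {ε} = { '-', 'b', 'g' } — disjoint from FOLLOW(L)
  L → ε: FIRST \ {ε} = { } — this is the only nullable alternative, skip

E, P, T have no nullable alternative, so no FIRST/FOLLOW check is needed there.

No FIRST/FOLLOW conflicts found.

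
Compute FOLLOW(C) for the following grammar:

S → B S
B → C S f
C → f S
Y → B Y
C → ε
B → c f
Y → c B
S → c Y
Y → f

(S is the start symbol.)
{ 'c', 'f' }

In B → C S f: C is followed by S f, add FIRST(S f) \ {ε} = { 'c', 'f' }

Taking the union: FOLLOW(C) = { 'c', 'f' }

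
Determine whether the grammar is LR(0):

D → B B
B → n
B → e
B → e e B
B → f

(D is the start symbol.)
A grammar is LR(0) if no state in the canonical LR(0) collection has:
  - both a shift item (dot before a terminal) and a complete item (shift-reduce conflict), or
  - two or more complete items (reduce-reduce conflict; the accept item [D' → D .] counts as a complete item here).

Augment with D' → D and build the canonical LR(0) collection (I0 = CLOSURE({[D' → . D]}), then GOTO on every symbol after a dot until no new states appear). It has 9 states:
  I0: { [B → . e e B], [B → . e], [B → . f], [B → . n], [D → . B B], [D' → . D] }  — shift
  I1: { [B → . e e B], [B → . e], [B → . f], [B → . n], [D → B . B] }  — shift
  I2: { [D' → D .] }  — accept
  I3: { [B → e . e B], [B → e .] }  — shift, reduce
  I4: { [B → f .] }  — reduce
  I5: { [B → n .] }  — reduce
  I6: { [B → . e e B], [B → . e], [B → . f], [B → . n], [B → e e . B] }  — shift
  I7: { [B → e e B .] }  — reduce
  I8: { [D → B B .] }  — reduce

Conflict in state I3:
  Shift-reduce conflict between [B → e .] and [B → e . e B]
So the grammar is NOT LR(0).

Answer: No. Shift-reduce conflict between [B → e .] and [B → e . e B]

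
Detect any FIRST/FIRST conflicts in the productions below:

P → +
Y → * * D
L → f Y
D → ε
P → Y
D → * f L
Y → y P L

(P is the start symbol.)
FIRST sets of the non-terminals at (or reachable through a nullable prefix from) the front of some alternative:
  FIRST(Y) = { '*', 'y' }

Productions for P:
  P → +: FIRST = { '+' }
  P → Y: FIRST = { '*', 'y' }
Productions for Y:
  Y → * * D: FIRST = { '*' }
  Y → y P L: FIRST = { 'y' }
Productions for D:
  D → ε: FIRST = { ε }
  D → * f L: FIRST = { '*' }
L has only one production, so no FIRST/FIRST conflict is possible there.

All alternatives of each non-terminal have pairwise disjoint FIRST sets.

Answer: No FIRST/FIRST conflicts.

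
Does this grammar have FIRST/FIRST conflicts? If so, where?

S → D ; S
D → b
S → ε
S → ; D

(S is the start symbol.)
FIRST sets of the non-terminals at (or reachable through a nullable prefix from) the front of some alternative:
  FIRST(D) = { 'b' }

Productions for S:
  S → D ; S: FIRST = { 'b' }
  S → ε: FIRST = { ε }
  S → ; D: FIRST = { ';' }
D has only one production, so no FIRST/FIRST conflict is possible there.

All alternatives of each non-terminal have pairwise disjoint FIRST sets.

Answer: No FIRST/FIRST conflicts.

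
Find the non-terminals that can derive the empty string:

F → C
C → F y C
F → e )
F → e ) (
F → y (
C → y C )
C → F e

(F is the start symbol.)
None

There are no ε-productions, so no non-terminal can derive ε.
No non-terminals are nullable.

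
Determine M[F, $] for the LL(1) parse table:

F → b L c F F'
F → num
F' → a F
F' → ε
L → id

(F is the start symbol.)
To find M[F, $], we find productions for F where $ is in the predict set (PREDICT(N → α) = (FIRST(α) \ {ε}) ∪ (FOLLOW(N) if α ⇒* ε)).

F → b L c F F': PREDICT = { 'b' }
F → num: PREDICT = { 'num' }

M[F, $] is empty (no production applies)

Answer: Empty (error entry)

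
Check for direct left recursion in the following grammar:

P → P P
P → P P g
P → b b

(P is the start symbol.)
Direct left recursion occurs when N → N α for some non-terminal N (the right-hand side begins with the left-hand side itself).

P → P P: LEFT RECURSIVE (starts with P)
P → P P g: LEFT RECURSIVE (starts with P)
P → b b: starts with b

The grammar has direct left recursion on: P.

Answer: Yes, P is left-recursive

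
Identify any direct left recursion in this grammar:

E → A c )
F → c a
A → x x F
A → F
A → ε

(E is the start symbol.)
Direct left recursion occurs when N → N α for some non-terminal N (the right-hand side begins with the left-hand side itself).

E → A c ): starts with A
F → c a: starts with c
A → x x F: starts with x
A → F: starts with F
A → ε: starts with ε

No direct left recursion found.

Answer: No direct left recursion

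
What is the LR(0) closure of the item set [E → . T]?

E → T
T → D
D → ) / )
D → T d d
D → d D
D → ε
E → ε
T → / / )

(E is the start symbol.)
Start with: [E → . T]
  [E → . T] has the dot before T: add [T → . D], [T → . / / )]
  [T → . D] has the dot before D: add [D → . ) / )], [D → . T d d], [D → . d D], [D → .]
No further items can be added.

CLOSURE = { [D → . ) / )], [D → . T d d], [D → . d D], [D → .], [E → . T], [T → . / / )], [T → . D] }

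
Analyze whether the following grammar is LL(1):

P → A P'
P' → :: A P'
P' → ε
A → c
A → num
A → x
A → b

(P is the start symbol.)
Relevant sets:
  FOLLOW(P') = { $ }

For P':
  PREDICT(P' → :: A P') = { '::' }
  PREDICT(P' → ε) = { $ }
For A:
  PREDICT(A → c) = { 'c' }
  PREDICT(A → num) = { 'num' }
  PREDICT(A → x) = { 'x' }
  PREDICT(A → b) = { 'b' }
P has a single production, so nothing to check there.

All predict sets are disjoint. The grammar IS LL(1).

Answer: Yes, the grammar is LL(1).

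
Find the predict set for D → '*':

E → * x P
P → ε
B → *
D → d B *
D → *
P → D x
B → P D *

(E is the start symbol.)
{ '*' }

PREDICT(D → '*') = (FIRST(RHS) \ {ε}) ∪ (FOLLOW(D) if ε ∈ FIRST(RHS), i.e. RHS ⇒* ε)
FIRST('*') = { '*' }
ε ∉ FIRST('*'), so FOLLOW(D) is not added.
PREDICT(D → '*') = { '*' }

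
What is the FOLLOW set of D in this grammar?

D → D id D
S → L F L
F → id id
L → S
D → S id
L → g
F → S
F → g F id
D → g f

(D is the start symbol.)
{ $, 'id' }

To compute FOLLOW(D), find every occurrence of D on a right-hand side N → α D β: add FIRST(β) \ {ε}, and if β is empty or nullable also add FOLLOW(N). Iterate to a fixed point.

D is the start symbol, so $ ∈ FOLLOW(D).
In D → D id D: D is followed by id D, add FIRST(id D) \ {ε} = { 'id' }
In D → D id D: D is at the end; this adds FOLLOW(D) to itself — nothing new

Taking the union: FOLLOW(D) = { $, 'id' }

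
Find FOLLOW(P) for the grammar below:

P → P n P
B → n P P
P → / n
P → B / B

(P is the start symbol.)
{ $, '/', 'n' }

To compute FOLLOW(P), find every occurrence of P on a right-hand side N → α P β: add FIRST(β) \ {ε}, and if β is empty or nullable also add FOLLOW(N). Iterate to a fixed point.

P is the start symbol, so $ ∈ FOLLOW(P).
In P → P n P: P is followed by n P, add FIRST(n P) \ {ε} = { 'n' }
In P → P n P: P is at the end; this adds FOLLOW(P) to itself — nothing new
In B → n P P: P is followed by P, add FIRST(P) \ {ε} = { '/', 'n' }
In B → n P P: P is at the end, add FOLLOW(B)

The FOLLOW sets referred to above (computed the same way, to a fixed point):
  FOLLOW(B) = { $, '/', 'n' }

Taking the union: FOLLOW(P) = { $, '/', 'n' }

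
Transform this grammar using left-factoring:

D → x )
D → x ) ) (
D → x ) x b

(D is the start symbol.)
Left-factoring transforms A → αβ₁ | αβ₂ into A → αA' and A' → β₁ | β₂
(α is the longest common prefix among the alternatives). Repeat until
no nonterminal has two alternatives with a common prefix.

Round 1: D has alternatives sharing prefix 'x )'. Introduce D': D → x ) D'
  Add: D' → ε
  Add: D' → ) (
  Add: D' → x b

No remaining common prefixes — done.

Resulting grammar:
D → x ) D'
D' → ε
D' → ) (
D' → x b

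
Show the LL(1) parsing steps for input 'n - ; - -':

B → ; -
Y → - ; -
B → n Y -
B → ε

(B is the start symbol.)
LL(1) parsing maintains a stack (initially the start symbol over $) and the input. At each step: if the stack top is a terminal, match it against the current input token; if it is a non-terminal N, replace it with the RHS of M[N, lookahead] (the unique production whose predict set contains the lookahead).

Stack is shown with the top on the left.

Stack      Input        Action
------------------------------
B $        n - ; - - $  output B → n Y -
n Y - $    n - ; - - $  match 'n'
Y - $      - ; - - $    output Y → - ; -
- ; - - $  - ; - - $    match '-'
; - - $    ; - - $      match ';'
- - $      - - $        match '-'
- $        - $          match '-'
$          $            accept

The string is accepted.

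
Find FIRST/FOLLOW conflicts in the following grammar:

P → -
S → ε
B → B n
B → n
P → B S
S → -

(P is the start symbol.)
A FIRST/FOLLOW conflict occurs when a non-terminal N has a nullable alternative N → β (β ⇒* ε) and another alternative N → α with FIRST(α) ∩ FOLLOW(N) ≠ ∅: on such a lookahead the parser cannot decide between expanding α and letting N vanish via β.

Nullable non-terminals: S.

S: nullable alternative(s) S → ε; FOLLOW(S) = { $ }
  S → ε: FIRST \ {ε} = { } — this is the only nullable alternative, skip
  S → -: FIRST \ {ε} = { '-' } — disjoint from FOLLOW(S)

B, P have no nullable alternative, so no FIRST/FOLLOW check is needed there.

No FIRST/FOLLOW conflicts found.

Answer: No FIRST/FOLLOW conflicts.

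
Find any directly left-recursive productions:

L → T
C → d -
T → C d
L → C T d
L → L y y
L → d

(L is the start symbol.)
Yes, L is left-recursive

L → T: starts with T
C → d -: starts with d
T → C d: starts with C
L → C T d: starts with C
L → L y y: LEFT RECURSIVE (starts with L)
L → d: starts with d

The grammar has direct left recursion on: L.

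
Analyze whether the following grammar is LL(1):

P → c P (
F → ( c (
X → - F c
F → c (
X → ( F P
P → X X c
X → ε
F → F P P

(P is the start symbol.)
Relevant sets:
  FIRST(X) = { '(', '-', ε }
  FIRST(F) = { '(', 'c' }
  FOLLOW(X) = { '(', '-', 'c' }

For P:
  PREDICT(P → c P '(') = { 'c' }
  PREDICT(P → X X c) = { '(', '-', 'c' }
For F:
  PREDICT(F → '(' c '(') = { '(' }
  PREDICT(F → c '(') = { 'c' }
  PREDICT(F → F P P) = { '(', 'c' }
For X:
  PREDICT(X → '-' F c) = { '-' }
  PREDICT(X → '(' F P) = { '(' }
  PREDICT(X → ε) = { '(', '-', 'c' }

Conflict found: Predict set conflict for P: { 'c' }
The grammar is NOT LL(1).

Answer: No. Predict set conflict for P: { 'c' }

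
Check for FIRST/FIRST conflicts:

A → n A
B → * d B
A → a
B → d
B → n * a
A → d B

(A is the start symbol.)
No FIRST/FIRST conflicts.

A FIRST/FIRST conflict occurs when two productions N → α and N → β for the same non-terminal have FIRST(α) ∩ FIRST(β) ≠ ∅ (with ε ∈ FIRST of a nullable right-hand side, so two nullable alternatives also conflict).

Productions for A:
  A → n A: FIRST = { 'n' }
  A → a: FIRST = { 'a' }
  A → d B: FIRST = { 'd' }
Productions for B:
  B → * d B: FIRST = { '*' }
  B → d: FIRST = { 'd' }
  B → n * a: FIRST = { 'n' }

All alternatives of each non-terminal have pairwise disjoint FIRST sets.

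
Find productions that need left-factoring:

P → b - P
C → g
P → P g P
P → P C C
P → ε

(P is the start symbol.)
Yes, P has productions with common prefix 'P'

Left-factoring is needed when two productions for the same non-terminal
share a common prefix on the right-hand side.

Productions for P:
  P → b - P
  P → P g P
  P → P C C
  P → ε

Found common prefix 'P' in productions for P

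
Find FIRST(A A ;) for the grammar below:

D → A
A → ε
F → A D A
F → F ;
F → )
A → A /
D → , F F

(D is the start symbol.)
FIRST sets of the non-terminals involved (from the grammar, by fixed-point iteration):
  FIRST(A) = { '/', ε }

To compute FIRST(A A ;), process the symbols left to right:
Symbol A is a non-terminal. Add FIRST(A) \ {ε} = { '/' }
A is nullable (ε ∈ FIRST(A)), continue to the next symbol.
Symbol A is a non-terminal. Add FIRST(A) \ {ε} = { '/' }
A is nullable (ε ∈ FIRST(A)), continue to the next symbol.
Symbol ; is a terminal. Add ';' and stop.
FIRST(A A ;) = { '/', ';' }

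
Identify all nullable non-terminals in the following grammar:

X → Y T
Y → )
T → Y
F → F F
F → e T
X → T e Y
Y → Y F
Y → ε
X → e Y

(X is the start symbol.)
{ 'T', 'X', 'Y' }

ε-productions: Y → ε
So Y is immediately nullable.
T → Y: every symbol on the right is nullable, so T is nullable too.
X → Y T: every symbol on the right is nullable, so X is nullable too.
No further non-terminal can be added: every production for the remaining non-terminals contains a terminal or a non-nullable non-terminal.
Nullable = { 'T', 'X', 'Y' }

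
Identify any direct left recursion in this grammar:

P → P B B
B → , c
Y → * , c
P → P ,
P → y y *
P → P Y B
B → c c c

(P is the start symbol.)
Direct left recursion occurs when N → N α for some non-terminal N (the right-hand side begins with the left-hand side itself).

P → P B B: LEFT RECURSIVE (starts with P)
B → , c: starts with ','
Y → * , c: starts with '*'
P → P ,: LEFT RECURSIVE (starts with P)
P → y y *: starts with y
P → P Y B: LEFT RECURSIVE (starts with P)
B → c c c: starts with c

The grammar has direct left recursion on: P.

Answer: Yes, P is left-recursive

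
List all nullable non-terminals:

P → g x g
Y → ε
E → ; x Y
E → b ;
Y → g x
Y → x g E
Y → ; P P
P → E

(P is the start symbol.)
{ 'Y' }

A non-terminal is nullable if it can derive ε (the empty string): either it has an ε-production, or it has a production whose right-hand side consists entirely of nullable non-terminals.

ε-productions: Y → ε
So Y is immediately nullable.
No further non-terminal can be added: every production for the remaining non-terminals contains a terminal or a non-nullable non-terminal.
Nullable = { 'Y' }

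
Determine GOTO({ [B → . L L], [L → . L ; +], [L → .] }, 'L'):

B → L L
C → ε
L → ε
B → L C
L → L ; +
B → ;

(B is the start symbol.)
GOTO(I, 'L') = CLOSURE({ [A → αX.β] : [A → α.Xβ] ∈ I, X = 'L' })

Items with dot before 'L', with the dot advanced:
  [B → . L L] → [B → L . L]
  [L → . L ; +] → [L → L . ; +]
Closure of the advanced items:
  [B → L . L] has the dot before L: add [L → .], [L → . L ; +]

GOTO = { [B → L . L], [L → . L ; +], [L → .], [L → L . ; +] }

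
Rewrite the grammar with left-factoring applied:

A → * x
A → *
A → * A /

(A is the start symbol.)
Left-factoring transforms A → αβ₁ | αβ₂ into A → αA' and A' → β₁ | β₂
(α is the longest common prefix among the alternatives). Repeat until
no nonterminal has two alternatives with a common prefix.

Round 1: A has alternatives sharing prefix '*'. Introduce A': A → * A'
  Add: A' → x
  Add: A' → ε
  Add: A' → A /

No remaining common prefixes — done.

Resulting grammar:
A → * A'
A' → x
A' → ε
A' → A /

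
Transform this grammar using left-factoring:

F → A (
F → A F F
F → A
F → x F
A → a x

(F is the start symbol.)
Left-factoring transforms A → αβ₁ | αβ₂ into A → αA' and A' → β₁ | β₂
(α is the longest common prefix among the alternatives). Repeat until
no nonterminal has two alternatives with a common prefix.

Round 1: F has alternatives sharing prefix 'A'. Introduce F': F → A F'
  Add: F' → (
  Add: F' → F F
  Add: F' → ε

No remaining common prefixes — done.

Resulting grammar:
F → A F'
F' → (
F' → F F
F' → ε
F → x F
A → a x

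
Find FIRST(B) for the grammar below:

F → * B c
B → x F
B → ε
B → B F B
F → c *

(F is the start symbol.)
{ '*', 'c', 'x', ε }

FIRST sets of the other non-terminals involved (by the same procedure, iterated to a fixed point):
  FIRST(F) = { '*', 'c' }

From B → x F:
  - x is a terminal: add 'x' and stop
From B → ε:
  - ε-production, so ε ∈ FIRST(B)
From B → B F B:
  - B is the symbol being defined: contributes nothing new
    B is nullable, so continue to the next symbol
  - F is a non-terminal: add FIRST(F) \ {ε} = { '*', 'c' }
    F is not nullable, so stop

Collecting: FIRST(B) = { '*', 'c', 'x', ε }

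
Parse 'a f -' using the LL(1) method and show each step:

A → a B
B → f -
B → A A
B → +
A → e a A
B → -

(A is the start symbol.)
Stack is shown with the top on the left.

Stack  Input    Action
----------------------
A $    a f - $  output A → a B
a B $  a f - $  match 'a'
B $    f - $    output B → f -
f - $  f - $    match 'f'
- $    - $      match '-'
$      $        accept

The string is accepted.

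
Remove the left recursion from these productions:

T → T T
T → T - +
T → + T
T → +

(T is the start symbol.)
T → + T T'
T → + T'
T' → T T'
T' → - + T'
T' → ε

T is directly left-recursive. The standard transformation for
  A → A α₁ | ... | A α_m | β₁ | ... | β_n
is
  A  → β₁ A' | ... | β_n A'
  A' → α₁ A' | ... | α_m A' | ε

T → + T becomes T → + T T'
T → + becomes T → + T'
T → T T becomes T' → T T'
T → T - + becomes T' → - + T'
Add T' → ε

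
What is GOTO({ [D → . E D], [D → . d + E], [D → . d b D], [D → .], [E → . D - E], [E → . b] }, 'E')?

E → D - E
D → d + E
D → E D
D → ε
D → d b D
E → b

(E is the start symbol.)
GOTO(I, 'E') = CLOSURE({ [A → αX.β] : [A → α.Xβ] ∈ I, X = 'E' })

Items with dot before 'E', with the dot advanced:
  [D → . E D] → [D → E . D]
Closure of the advanced items:
  [D → E . D] has the dot before D: add [D → . d + E], [D → . E D], [D → .], [D → . d b D]
  [D → . E D] has the dot before E: add [E → . D - E], [E → . b]

GOTO = { [D → . E D], [D → . d + E], [D → . d b D], [D → .], [D → E . D], [E → . D - E], [E → . b] }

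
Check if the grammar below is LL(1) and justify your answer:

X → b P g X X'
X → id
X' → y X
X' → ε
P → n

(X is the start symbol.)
No. Predict set conflict for X': { 'y' }

A grammar is LL(1) if for each non-terminal N with multiple productions, the predict sets of those productions are pairwise disjoint, where PREDICT(N → α) = (FIRST(α) \ {ε}) ∪ (FOLLOW(N) if α ⇒* ε).

Relevant sets:
  FOLLOW(X') = { $, 'y' }

For X:
  PREDICT(X → b P g X X') = { 'b' }
  PREDICT(X → id) = { 'id' }
For X':
  PREDICT(X' → y X) = { 'y' }
  PREDICT(X' → ε) = { $, 'y' }
P has a single production, so nothing to check there.

Conflict found: Predict set conflict for X': { 'y' }
The grammar is NOT LL(1).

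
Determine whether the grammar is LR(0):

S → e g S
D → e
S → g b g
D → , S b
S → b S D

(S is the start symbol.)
A grammar is LR(0) if no state in the canonical LR(0) collection has:
  - both a shift item (dot before a terminal) and a complete item (shift-reduce conflict), or
  - two or more complete items (reduce-reduce conflict; the accept item [S' → S .] counts as a complete item here).

Augment with S' → S and build the canonical LR(0) collection (I0 = CLOSURE({[S' → . S]}), then GOTO on every symbol after a dot until no new states appear). It has 15 states:
  I0: { [S → . b S D], [S → . e g S], [S → . g b g], [S' → . S] }  — shift
  I1: { [S' → S .] }  — accept
  I2: { [S → . b S D], [S → . e g S], [S → . g b g], [S → b . S D] }  — shift
  I3: { [S → e . g S] }  — shift
  I4: { [S → g . b g] }  — shift
  I5: { [S → g b . g] }  — shift
  I6: { [S → g b g .] }  — reduce
  I7: { [S → . b S D], [S → . e g S], [S → . g b g], [S → e g . S] }  — shift
  I8: { [S → e g S .] }  — reduce
  I9: { [D → . , S b], [D → . e], [S → b S . D] }  — shift
  I10: { [D → , . S b], [S → . b S D], [S → . e g S], [S → . g b g] }  — shift
  I11: { [S → b S D .] }  — reduce
  I12: { [D → e .] }  — reduce
  I13: { [D → , S . b] }  — shift
  I14: { [D → , S b .] }  — reduce

Every state is either a pure shift/goto state or contains exactly one complete item and nothing to shift — no conflicts. The grammar is LR(0).

Answer: Yes, the grammar is LR(0)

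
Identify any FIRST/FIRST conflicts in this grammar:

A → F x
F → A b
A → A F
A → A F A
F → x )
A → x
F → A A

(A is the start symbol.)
A FIRST/FIRST conflict occurs when two productions N → α and N → β for the same non-terminal have FIRST(α) ∩ FIRST(β) ≠ ∅ (with ε ∈ FIRST of a nullable right-hand side, so two nullable alternatives also conflict).

FIRST sets of the non-terminals at (or reachable through a nullable prefix from) the front of some alternative:
  FIRST(F) = { 'x' }
  FIRST(A) = { 'x' }

Productions for A:
  A → F x: FIRST = { 'x' }
  A → A F: FIRST = { 'x' }
  A → A F A: FIRST = { 'x' }
  A → x: FIRST = { 'x' }
Productions for F:
  F → A b: FIRST = { 'x' }
  F → x ): FIRST = { 'x' }
  F → A A: FIRST = { 'x' }

Conflict for A: A → F x and A → A F
  Overlap: { 'x' }
Conflict for A: A → F x and A → A F A
  Overlap: { 'x' }
Conflict for A: A → F x and A → x
  Overlap: { 'x' }
Conflict for A: A → A F and A → A F A
  Overlap: { 'x' }
Conflict for A: A → A F and A → x
  Overlap: { 'x' }
Conflict for A: A → A F A and A → x
  Overlap: { 'x' }
Conflict for F: F → A b and F → x )
  Overlap: { 'x' }
Conflict for F: F → A b and F → A A
  Overlap: { 'x' }
Conflict for F: F → x ) and F → A A
  Overlap: { 'x' }

Answer: Yes. A → F x / A → A F on { 'x' }; A → F x / A → A F A on { 'x' }; A → F x / A → x on { 'x' }; A → A F / A → A F A on { 'x' }; A → A F / A → x on { 'x' }; A → A F A / A → x on { 'x' }; F → A b / F → x ')' on { 'x' }; F → A b / F → A A on { 'x' }; F → x ')' / F → A A on { 'x' }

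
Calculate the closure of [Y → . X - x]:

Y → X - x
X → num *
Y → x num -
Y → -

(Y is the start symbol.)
To compute CLOSURE, for each item [A → α.Bβ] where B is a non-terminal, add [B → .γ] for all productions B → γ; repeat for the newly added items until nothing changes.

Start with: [Y → . X - x]
  [Y → . X - x] has the dot before X: add [X → . num *]
No further items can be added.

CLOSURE = { [X → . num *], [Y → . X - x] }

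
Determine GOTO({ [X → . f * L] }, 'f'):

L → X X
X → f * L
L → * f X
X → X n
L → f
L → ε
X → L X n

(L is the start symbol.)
{ [X → f . * L] }

GOTO(I, 'f') = CLOSURE({ [A → αX.β] : [A → α.Xβ] ∈ I, X = 'f' })

Items with dot before 'f', with the dot advanced:
  [X → . f * L] → [X → f . * L]
Closure adds nothing (no advanced item has the dot before a non-terminal).

GOTO = { [X → f . * L] }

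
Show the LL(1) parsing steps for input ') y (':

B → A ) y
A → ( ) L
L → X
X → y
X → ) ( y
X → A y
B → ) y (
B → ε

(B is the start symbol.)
Stack is shown with the top on the left.

Stack    Input    Action
------------------------
B $      ) y ( $  output B → ) y (
) y ( $  ) y ( $  match ')'
y ( $    y ( $    match 'y'
( $      ( $      match '('
$        $        accept

The string is accepted.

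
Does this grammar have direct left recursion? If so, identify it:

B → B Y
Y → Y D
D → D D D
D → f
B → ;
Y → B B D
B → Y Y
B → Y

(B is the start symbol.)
Direct left recursion occurs when N → N α for some non-terminal N (the right-hand side begins with the left-hand side itself).

B → B Y: LEFT RECURSIVE (starts with B)
Y → Y D: LEFT RECURSIVE (starts with Y)
D → D D D: LEFT RECURSIVE (starts with D)
D → f: starts with f
B → ;: starts with ';'
Y → B B D: starts with B
B → Y Y: starts with Y
B → Y: starts with Y

The grammar has direct left recursion on: B, Y, D.

Answer: Yes, B, Y, D are left-recursive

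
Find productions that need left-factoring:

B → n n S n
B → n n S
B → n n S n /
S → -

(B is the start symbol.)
Left-factoring is needed when two productions for the same non-terminal
share a common prefix on the right-hand side.

Productions for B:
  B → n n S n
  B → n n S
  B → n n S n /

Found common prefix 'n n S' in productions for B

Answer: Yes, B has productions with common prefix 'n n S'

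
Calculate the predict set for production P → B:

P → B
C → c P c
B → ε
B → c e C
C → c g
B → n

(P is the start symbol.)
PREDICT(P → B) = (FIRST(RHS) \ {ε}) ∪ (FOLLOW(P) if ε ∈ FIRST(RHS), i.e. RHS ⇒* ε)
FIRST(B) = { 'c', 'n', ε }
FIRST(B) = { 'c', 'n', ε }
ε ∈ FIRST(B) (the right-hand side is nullable), so add FOLLOW(P) = { $, 'c' }
PREDICT(P → B) = { $, 'c', 'n' }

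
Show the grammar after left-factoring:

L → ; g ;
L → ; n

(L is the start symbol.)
L → ; L'
L' → g ;
L' → n

Left-factoring transforms A → αβ₁ | αβ₂ into A → αA' and A' → β₁ | β₂
(α is the longest common prefix among the alternatives). Repeat until
no nonterminal has two alternatives with a common prefix.

Round 1: L has alternatives sharing prefix ';'. Introduce L': L → ; L'
  Add: L' → g ;
  Add: L' → n

No remaining common prefixes — done.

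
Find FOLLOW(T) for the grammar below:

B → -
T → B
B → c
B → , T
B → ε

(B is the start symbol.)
In B → , T: T is at the end, add FOLLOW(B)

The FOLLOW sets referred to above (computed the same way, to a fixed point):
  FOLLOW(B) = { $ }

Taking the union: FOLLOW(T) = { $ }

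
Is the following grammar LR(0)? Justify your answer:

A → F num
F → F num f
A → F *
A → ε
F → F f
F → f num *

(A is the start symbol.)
No. Shift-reduce conflict between [A → .] and [F → . f num *]

A grammar is LR(0) if no state in the canonical LR(0) collection has:
  - both a shift item (dot before a terminal) and a complete item (shift-reduce conflict), or
  - two or more complete items (reduce-reduce conflict; the accept item [A' → A .] counts as a complete item here).

Augment with A' → A and build the canonical LR(0) collection (I0 = CLOSURE({[A' → . A]}), then GOTO on every symbol after a dot until no new states appear). It has 10 states:
  I0: { [A → . F *], [A → . F num], [A → .], [A' → . A], [F → . F f], [F → . F num f], [F → . f num *] }  — shift, reduce
  I1: { [A' → A .] }  — accept
  I2: { [A → F . *], [A → F . num], [F → F . f], [F → F . num f] }  — shift
  I3: { [F → f . num *] }  — shift
  I4: { [F → f num . *] }  — shift
  I5: { [F → f num * .] }  — reduce
  I6: { [A → F * .] }  — reduce
  I7: { [F → F f .] }  — reduce
  I8: { [A → F num .], [F → F num . f] }  — shift, reduce
  I9: { [F → F num f .] }  — reduce

Conflict in state I0:
  Shift-reduce conflict between [A → .] and [F → . f num *]
So the grammar is NOT LR(0).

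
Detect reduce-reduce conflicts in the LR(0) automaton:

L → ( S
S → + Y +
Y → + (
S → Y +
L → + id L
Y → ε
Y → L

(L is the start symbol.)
Augment with L' → L and build the canonical LR(0) collection (I0 = CLOSURE({[L' → . L]}), then GOTO on every symbol after a dot until no new states appear). It has 16 states:
  I0: { [L → . ( S], [L → . + id L], [L' → . L] }  — shift
  I1: { [L → ( . S], [L → . ( S], [L → . + id L], [S → . + Y +], [S → . Y +], [Y → . + (], [Y → . L], [Y → .] }  — shift, reduce
  I2: { [L → + . id L] }  — shift
  I3: { [L' → L .] }  — accept
  I4: { [L → + id . L], [L → . ( S], [L → . + id L] }  — shift
  I5: { [L → + id L .] }  — reduce
  I6: { [L → + . id L], [L → . ( S], [L → . + id L], [S → + . Y +], [Y → + . (], [Y → . + (], [Y → . L], [Y → .] }  — shift, reduce
  I7: { [Y → L .] }  — reduce
  I8: { [L → ( S .] }  — reduce
  I9: { [S → Y . +] }  — shift
  I10: { [S → Y + .] }  — reduce
  I11: { [L → ( . S], [L → . ( S], [L → . + id L], [S → . + Y +], [S → . Y +], [Y → + ( .], [Y → . + (], [Y → . L], [Y → .] }  — shift, 2 reduces
  I12: { [L → + . id L], [Y → + . (] }  — shift
  I13: { [S → + Y . +] }  — shift
  I14: { [S → + Y + .] }  — reduce
  I15: { [Y → + ( .] }  — reduce

I11 contains complete items [Y → .], [Y → + ( .] — reduce-reduce conflict.

Answer: Yes — I11: [Y → .] vs [Y → + ( .]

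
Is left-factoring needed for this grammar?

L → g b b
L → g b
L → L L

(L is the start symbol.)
Left-factoring is needed when two productions for the same non-terminal
share a common prefix on the right-hand side.

Productions for L:
  L → g b b
  L → g b
  L → L L

Found common prefix 'g b' in productions for L

Answer: Yes, L has productions with common prefix 'g b'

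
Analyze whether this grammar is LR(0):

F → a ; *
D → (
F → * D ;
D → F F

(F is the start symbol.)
A grammar is LR(0) if no state in the canonical LR(0) collection has:
  - both a shift item (dot before a terminal) and a complete item (shift-reduce conflict), or
  - two or more complete items (reduce-reduce conflict; the accept item [F' → F .] counts as a complete item here).

Augment with F' → F and build the canonical LR(0) collection (I0 = CLOSURE({[F' → . F]}), then GOTO on every symbol after a dot until no new states appear). It has 11 states:
  I0: { [F → . * D ;], [F → . a ; *], [F' → . F] }  — shift
  I1: { [D → . (], [D → . F F], [F → * . D ;], [F → . * D ;], [F → . a ; *] }  — shift
  I2: { [F' → F .] }  — accept
  I3: { [F → a . ; *] }  — shift
  I4: { [F → a ; . *] }  — shift
  I5: { [F → a ; * .] }  — reduce
  I6: { [D → ( .] }  — reduce
  I7: { [F → * D . ;] }  — shift
  I8: { [D → F . F], [F → . * D ;], [F → . a ; *] }  — shift
  I9: { [D → F F .] }  — reduce
  I10: { [F → * D ; .] }  — reduce

Every state is either a pure shift/goto state or contains exactly one complete item and nothing to shift — no conflicts. The grammar is LR(0).

Answer: Yes, the grammar is LR(0)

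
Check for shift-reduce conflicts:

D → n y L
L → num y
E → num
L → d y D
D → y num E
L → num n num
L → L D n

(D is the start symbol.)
Yes — I8: [D → n y L .] vs [D → . n y L]

Augment with D' → D and build the canonical LR(0) collection (I0 = CLOSURE({[D' → . D]}), then GOTO on every symbol after a dot until no new states appear). It has 18 states:
  I0: { [D → . n y L], [D → . y num E], [D' → . D] }  — shift
  I1: { [D' → D .] }  — accept
  I2: { [D → n . y L] }  — shift
  I3: { [D → y . num E] }  — shift
  I4: { [D → y num . E], [E → . num] }  — shift
  I5: { [D → y num E .] }  — reduce
  I6: { [E → num .] }  — reduce
  I7: { [D → n y . L], [L → . L D n], [L → . d y D], [L → . num n num], [L → . num y] }  — shift
  I8: { [D → . n y L], [D → . y num E], [D → n y L .], [L → L . D n] }  — shift, reduce
  I9: { [L → d . y D] }  — shift
  I10: { [L → num . n num], [L → num . y] }  — shift
  I11: { [L → num n . num] }  — shift
  I12: { [L → num y .] }  — reduce
  I13: { [L → num n num .] }  — reduce
  I14: { [D → . n y L], [D → . y num E], [L → d y . D] }  — shift
  I15: { [L → d y D .] }  — reduce
  I16: { [L → L D . n] }  — shift
  I17: { [L → L D n .] }  — reduce

I8 contains reduce item [D → n y L .] and shift items [D → . n y L], [D → . y num E] — shift-reduce conflict.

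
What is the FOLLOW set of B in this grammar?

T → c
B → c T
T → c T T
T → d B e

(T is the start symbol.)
{ 'e' }

In T → d B e: B is followed by e, add FIRST(e) \ {ε} = { 'e' }

Taking the union: FOLLOW(B) = { 'e' }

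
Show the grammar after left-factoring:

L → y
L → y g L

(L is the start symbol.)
Left-factoring transforms A → αβ₁ | αβ₂ into A → αA' and A' → β₁ | β₂
(α is the longest common prefix among the alternatives). Repeat until
no nonterminal has two alternatives with a common prefix.

Round 1: L has alternatives sharing prefix 'y'. Introduce L': L → y L'
  Add: L' → ε
  Add: L' → g L

No remaining common prefixes — done.

Resulting grammar:
L → y L'
L' → ε
L' → g L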